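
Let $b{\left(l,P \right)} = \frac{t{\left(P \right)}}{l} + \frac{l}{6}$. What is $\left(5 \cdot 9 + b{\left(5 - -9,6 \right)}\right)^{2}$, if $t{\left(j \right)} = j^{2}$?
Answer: $\frac{1098304}{441} \approx 2490.5$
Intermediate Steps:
$b{\left(l,P \right)} = \frac{l}{6} + \frac{P^{2}}{l}$ ($b{\left(l,P \right)} = \frac{P^{2}}{l} + \frac{l}{6} = \frac{l}{6} + \frac{P^{2}}{l}$)
$\left(5 \cdot 9 + b{\left(5 - -9,6 \right)}\right)^{2} = \left(5 \cdot 9 + \left(\frac{5 - -9}{6} + \frac{6^{2}}{5 - -9}\right)\right)^{2} = \left(45 + \left(\frac{5 + 9}{6} + \frac{36}{5 + 9}\right)\right)^{2} = \left(45 + \left(\frac{1}{6} \cdot 14 + \frac{36}{14}\right)\right)^{2} = \left(45 + \left(\frac{7}{3} + 36 \cdot \frac{1}{14}\right)\right)^{2} = \left(45 + \left(\frac{7}{3} + \frac{18}{7}\right)\right)^{2} = \left(45 + \frac{103}{21}\right)^{2} = \left(\frac{1048}{21}\right)^{2} = \frac{1098304}{441}$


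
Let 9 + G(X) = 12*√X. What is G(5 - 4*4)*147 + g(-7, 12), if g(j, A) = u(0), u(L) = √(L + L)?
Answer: -1323 + 1764*I*√11 ≈ -1323.0 + 5850.5*I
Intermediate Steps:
u(L) = √2*√L (u(L) = √(2*L) = √2*√L)
g(j, A) = 0 (g(j, A) = √2*√0 = √2*0 = 0)
G(X) = -9 + 12*√X
G(5 - 4*4)*147 + g(-7, 12) = (-9 + 12*√(5 - 4*4))*147 + 0 = (-9 + 12*√(5 - 16))*147 + 0 = (-9 + 12*√(-11))*147 + 0 = (-9 + 12*(I*√11))*147 + 0 = (-9 + 12*I*√11)*147 + 0 = (-1323 + 1764*I*√11) + 0 = -1323 + 1764*I*√11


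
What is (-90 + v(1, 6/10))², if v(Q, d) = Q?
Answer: 7921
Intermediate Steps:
(-90 + v(1, 6/10))² = (-90 + 1)² = (-89)² = 7921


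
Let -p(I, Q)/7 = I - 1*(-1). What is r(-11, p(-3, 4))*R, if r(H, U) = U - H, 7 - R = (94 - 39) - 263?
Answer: 5375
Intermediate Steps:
p(I, Q) = -7 - 7*I (p(I, Q) = -7*(I - 1*(-1)) = -7*(I + 1) = -7*(1 + I) = -7 - 7*I)
R = 215 (R = 7 - ((94 - 39) - 263) = 7 - (55 - 263) = 7 - 1*(-208) = 7 + 208 = 215)
r(-11, p(-3, 4))*R = ((-7 - 7*(-3)) - 1*(-11))*215 = ((-7 + 21) + 11)*215 = (14 + 11)*215 = 25*215 = 5375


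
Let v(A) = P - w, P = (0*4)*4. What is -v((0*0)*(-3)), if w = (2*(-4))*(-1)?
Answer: 8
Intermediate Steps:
P = 0 (P = 0*4 = 0)
w = 8 (w = -8*(-1) = 8)
v(A) = -8 (v(A) = 0 - 1*8 = 0 - 8 = -8)
-v((0*0)*(-3)) = -1*(-8) = 8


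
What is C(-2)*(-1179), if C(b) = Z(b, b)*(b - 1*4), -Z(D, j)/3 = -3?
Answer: 63666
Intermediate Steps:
Z(D, j) = 9 (Z(D, j) = -3*(-3) = 9)
C(b) = -36 + 9*b (C(b) = 9*(b - 1*4) = 9*(b - 4) = 9*(-4 + b) = -36 + 9*b)
C(-2)*(-1179) = (-36 + 9*(-2))*(-1179) = (-36 - 18)*(-1179) = -54*(-1179) = 63666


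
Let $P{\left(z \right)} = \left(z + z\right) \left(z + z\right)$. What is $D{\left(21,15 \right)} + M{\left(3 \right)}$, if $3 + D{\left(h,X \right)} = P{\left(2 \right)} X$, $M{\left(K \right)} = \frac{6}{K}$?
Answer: $239$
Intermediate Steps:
$P{\left(z \right)} = 4 z^{2}$ ($P{\left(z \right)} = 2 z 2 z = 4 z^{2}$)
$D{\left(h,X \right)} = -3 + 16 X$ ($D{\left(h,X \right)} = -3 + 4 \cdot 2^{2} X = -3 + 4 \cdot 4 X = -3 + 16 X$)
$D{\left(21,15 \right)} + M{\left(3 \right)} = \left(-3 + 16 \cdot 15\right) + \frac{6}{3} = \left(-3 + 240\right) + 6 \cdot \frac{1}{3} = 237 + 2 = 239$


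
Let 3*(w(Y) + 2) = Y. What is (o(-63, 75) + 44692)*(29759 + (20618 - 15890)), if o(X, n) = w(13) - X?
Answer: 4630638464/3 ≈ 1.5435e+9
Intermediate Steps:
w(Y) = -2 + Y/3
o(X, n) = 7/3 - X (o(X, n) = (-2 + (⅓)*13) - X = (-2 + 13/3) - X = 7/3 - X)
(o(-63, 75) + 44692)*(29759 + (20618 - 15890)) = ((7/3 - 1*(-63)) + 44692)*(29759 + (20618 - 15890)) = ((7/3 + 63) + 44692)*(29759 + 4728) = (196/3 + 44692)*34487 = (134272/3)*34487 = 4630638464/3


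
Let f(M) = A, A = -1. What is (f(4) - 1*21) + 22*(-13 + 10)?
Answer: -88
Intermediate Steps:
f(M) = -1
(f(4) - 1*21) + 22*(-13 + 10) = (-1 - 1*21) + 22*(-13 + 10) = (-1 - 21) + 22*(-3) = -22 - 66 = -88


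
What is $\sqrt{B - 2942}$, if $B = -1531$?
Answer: $3 i \sqrt{497} \approx 66.88 i$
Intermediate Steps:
$\sqrt{B - 2942} = \sqrt{-1531 - 2942} = \sqrt{-4473} = 3 i \sqrt{497}$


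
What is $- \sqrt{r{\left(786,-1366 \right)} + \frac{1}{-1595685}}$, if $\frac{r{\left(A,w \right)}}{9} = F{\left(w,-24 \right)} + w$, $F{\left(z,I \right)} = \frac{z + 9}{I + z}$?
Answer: $- \frac{i \sqrt{49336751561003057190}}{63371490} \approx - 110.84 i$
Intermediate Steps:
$F{\left(z,I \right)} = \frac{9 + z}{I + z}$
$r{\left(A,w \right)} = 9 w + \frac{9 \left(9 + w\right)}{-24 + w}$ ($r{\left(A,w \right)} = 9 \left(\frac{9 + w}{-24 + w} + w\right) = 9 \left(w + \frac{9 + w}{-24 + w}\right) = 9 w + \frac{9 \left(9 + w\right)}{-24 + w}$)
$- \sqrt{r{\left(786,-1366 \right)} + \frac{1}{-1595685}} = - \sqrt{\frac{9 \left(9 + \left(-1366\right)^{2} - -31418\right)}{-24 - 1366} + \frac{1}{-1595685}} = - \sqrt{\frac{9 \left(9 + 1865956 + 31418\right)}{-1390} - \frac{1}{1595685}} = - \sqrt{9 \left(- \frac{1}{1390}\right) 1897383 - \frac{1}{1595685}} = - \sqrt{- \frac{17076447}{1390} - \frac{1}{1595685}} = - \sqrt{- \frac{5449726066517}{443600430}} = - \frac{i \sqrt{49336751561003057190}}{63371490}$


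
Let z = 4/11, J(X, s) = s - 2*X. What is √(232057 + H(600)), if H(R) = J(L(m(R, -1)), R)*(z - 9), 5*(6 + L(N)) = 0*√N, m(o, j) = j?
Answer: √27439357/11 ≈ 476.21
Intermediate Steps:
L(N) = -6 (L(N) = -6 + (0*√N)/5 = -6 + (⅕)*0 = -6 + 0 = -6)
z = 4/11 (z = 4*(1/11) = 4/11 ≈ 0.36364)
H(R) = -1140/11 - 95*R/11 (H(R) = (R - 2*(-6))*(4/11 - 9) = (R + 12)*(-95/11) = (12 + R)*(-95/11) = -1140/11 - 95*R/11)
√(232057 + H(600)) = √(232057 + (-1140/11 - 95/11*600)) = √(232057 + (-1140/11 - 57000/11)) = √(232057 - 58140/11) = √(2494487/11) = √27439357/11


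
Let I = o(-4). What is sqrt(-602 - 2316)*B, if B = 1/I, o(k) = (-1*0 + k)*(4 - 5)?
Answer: I*sqrt(2918)/4 ≈ 13.505*I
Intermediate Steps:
o(k) = -k (o(k) = (0 + k)*(-1) = k*(-1) = -k)
I = 4 (I = -1*(-4) = 4)
B = 1/4 ≈ 0.25000
sqrt(-602 - 2316)*B = sqrt(-602 - 2316)*(1/4) = sqrt(-2918)*(1/4) = (I*sqrt(2918))*(1/4) = I*sqrt(2918)/4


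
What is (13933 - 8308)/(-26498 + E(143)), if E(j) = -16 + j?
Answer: -5625/26371 ≈ -0.21330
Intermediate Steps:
(13933 - 8308)/(-26498 + E(143)) = (13933 - 8308)/(-26498 + (-16 + 143)) = 5625/(-26498 + 127) = 5625/(-26371) = 5625*(-1/26371) = -5625/26371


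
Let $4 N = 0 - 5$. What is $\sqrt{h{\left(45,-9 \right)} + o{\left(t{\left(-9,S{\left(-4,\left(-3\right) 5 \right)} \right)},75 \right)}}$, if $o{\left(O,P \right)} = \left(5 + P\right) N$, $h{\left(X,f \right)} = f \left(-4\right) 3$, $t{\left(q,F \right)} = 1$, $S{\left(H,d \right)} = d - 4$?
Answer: $2 \sqrt{2} \approx 2.8284$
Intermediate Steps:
$N = - \frac{5}{4}$ ($N = \frac{0 - 5}{4} = \frac{1}{4} \left(-5\right) = - \frac{5}{4} \approx -1.25$)
$S{\left(H,d \right)} = -4 + d$
$h{\left(X,f \right)} = - 12 f$ ($h{\left(X,f \right)} = - 4 f 3 = - 12 f$)
$o{\left(O,P \right)} = - \frac{25}{4} - \frac{5 P}{4}$ ($o{\left(O,P \right)} = \left(5 + P\right) \left(- \frac{5}{4}\right) = - \frac{25}{4} - \frac{5 P}{4}$)
$\sqrt{h{\left(45,-9 \right)} + o{\left(t{\left(-9,S{\left(-4,\left(-3\right) 5 \right)} \right)},75 \right)}} = \sqrt{\left(-12\right) \left(-9\right) - 100} = \sqrt{108 - 100} = \sqrt{8} = 2 \sqrt{2}$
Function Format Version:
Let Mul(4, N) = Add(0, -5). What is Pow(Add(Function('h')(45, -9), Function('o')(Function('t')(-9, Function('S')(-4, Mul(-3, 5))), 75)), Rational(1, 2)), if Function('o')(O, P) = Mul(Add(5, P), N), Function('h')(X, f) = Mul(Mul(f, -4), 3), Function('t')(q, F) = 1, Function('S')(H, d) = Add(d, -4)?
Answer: Mul(2, Pow(2, Rational(1, 2))) ≈ 2.8284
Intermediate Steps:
N = Rational(-5, 4) (N = Mul(Rational(1, 4), Add(0, -5)) = Mul(Rational(1, 4), -5) = Rational(-5, 4) ≈ -1.2500)
Function('S')(H, d) = Add(-4, d)
Function('h')(X, f) = Mul(-12, f) (Function('h')(X, f) = Mul(Mul(-4, f), 3) = Mul(-12, f))
Function('o')(O, P) = Add(Rational(-25, 4), Mul(Rational(-5, 4), P)) (Function('o')(O, P) = Mul(Add(5, P), Rational(-5, 4)) = Add(Rational(-25, 4), Mul(Rational(-5, 4), P)))
Pow(Add(Function('h')(45, -9), Function('o')(Function('t')(-9, Function('S')(-4, Mul(-3, 5))), 75)), Rational(1, 2)) = Pow(Add(Mul(-12, -9), Add(Rational(-25, 4), Mul(Rational(-5, 4), 75))), Rational(1, 2)) = Pow(Add(108, Add(Rational(-25, 4), Rational(-375, 4))), Rational(1, 2)) = Pow(Add(108, -100), Rational(1, 2)) = Pow(8, Rational(1, 2)) = Mul(2, Pow(2, Rational(1, 2)))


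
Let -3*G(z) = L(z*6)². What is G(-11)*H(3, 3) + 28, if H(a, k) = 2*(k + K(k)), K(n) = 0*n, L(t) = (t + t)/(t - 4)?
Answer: 25588/1225 ≈ 20.888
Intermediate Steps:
L(t) = 2*t/(-4 + t) (L(t) = (2*t)/(-4 + t) = 2*t/(-4 + t))
K(n) = 0
G(z) = -48*z²/(-4 + 6*z)² (G(z) = -144*z²/(-4 + z*6)²/3 = -144*z²/(-4 + 6*z)²/3 = -48*z²/(-4 + 6*z)²)
H(a, k) = 2*k (H(a, k) = 2*(k + 0) = 2*k)
G(-11)*H(3, 3) + 28 = (-12*(-11)²/(-2 + 3*(-11))²)*(2*3) + 28 = -12*121/(-2 - 33)²*6 + 28 = -12*121/(-35)²*6 + 28 = -12*121*1/1225*6 + 28 = -1452/1225*6 + 28 = -8712/1225 + 28 = 25588/1225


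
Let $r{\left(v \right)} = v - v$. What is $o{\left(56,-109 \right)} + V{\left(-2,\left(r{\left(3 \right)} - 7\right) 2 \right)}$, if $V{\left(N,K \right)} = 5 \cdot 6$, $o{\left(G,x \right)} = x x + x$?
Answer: $11802$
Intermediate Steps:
$r{\left(v \right)} = 0$
$o{\left(G,x \right)} = x + x^{2}$ ($o{\left(G,x \right)} = x^{2} + x = x + x^{2}$)
$V{\left(N,K \right)} = 30$
$o{\left(56,-109 \right)} + V{\left(-2,\left(r{\left(3 \right)} - 7\right) 2 \right)} = - 109 \left(1 - 109\right) + 30 = \left(-109\right) \left(-108\right) + 30 = 11772 + 30 = 11802$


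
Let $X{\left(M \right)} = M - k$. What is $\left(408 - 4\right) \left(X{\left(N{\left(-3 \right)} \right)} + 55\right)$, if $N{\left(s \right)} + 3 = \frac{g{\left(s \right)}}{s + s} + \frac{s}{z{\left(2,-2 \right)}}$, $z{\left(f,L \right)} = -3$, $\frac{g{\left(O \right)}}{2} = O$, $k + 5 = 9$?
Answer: $20200$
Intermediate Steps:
$k = 4$ ($k = -5 + 9 = 4$)
$g{\left(O \right)} = 2 O$
$N{\left(s \right)} = -2 - \frac{s}{3}$ ($N{\left(s \right)} = -3 + \left(\frac{2 s}{s + s} + \frac{s}{-3}\right) = -3 + \left(\frac{2 s}{2 s} + s \left(- \frac{1}{3}\right)\right) = -3 + \left(2 s \frac{1}{2 s} - \frac{s}{3}\right) = -3 - \left(-1 + \frac{s}{3}\right) = -2 - \frac{s}{3}$)
$X{\left(M \right)} = -4 + M$ ($X{\left(M \right)} = M - 4 = -4 + M$)
$\left(408 - 4\right) \left(X{\left(N{\left(-3 \right)} \right)} + 55\right) = \left(408 - 4\right) \left(\left(-4 - 1\right) + 55\right) = 404 \left(\left(-4 + \left(-2 + 1\right)\right) + 55\right) = 404 \left(\left(-4 - 1\right) + 55\right) = 404 \left(-5 + 55\right) = 404 \cdot 50 = 20200$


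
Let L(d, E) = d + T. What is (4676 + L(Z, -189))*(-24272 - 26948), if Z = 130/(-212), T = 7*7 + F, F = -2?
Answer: -12819674530/53 ≈ -2.4188e+8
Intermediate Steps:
T = 47 (T = 7*7 - 2 = 49 - 2 = 47)
Z = -65/106 (Z = 130*(-1/212) = -65/106 ≈ -0.61321)
L(d, E) = 47 + d (L(d, E) = d + 47 = 47 + d)
(4676 + L(Z, -189))*(-24272 - 26948) = (4676 + (47 - 65/106))*(-24272 - 26948) = (4676 + 4917/106)*(-51220) = (500573/106)*(-51220) = -12819674530/53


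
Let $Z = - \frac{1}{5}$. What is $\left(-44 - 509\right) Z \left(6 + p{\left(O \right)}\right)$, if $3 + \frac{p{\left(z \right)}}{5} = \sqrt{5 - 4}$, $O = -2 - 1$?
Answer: $- \frac{2212}{5} \approx -442.4$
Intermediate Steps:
$Z = - \frac{1}{5}$ ($Z = \left(-1\right) \frac{1}{5} = - \frac{1}{5} \approx -0.2$)
$O = -3$ ($O = -2 - 1 = -3$)
$p{\left(z \right)} = -10$ ($p{\left(z \right)} = -15 + 5 \sqrt{5 - 4} = -15 + 5 \sqrt{1} = -15 + 5 \cdot 1 = -15 + 5 = -10$)
$\left(-44 - 509\right) Z \left(6 + p{\left(O \right)}\right) = \left(-44 - 509\right) \left(- \frac{6 - 10}{5}\right) = - 553 \left(\left(- \frac{1}{5}\right) \left(-4\right)\right) = \left(-553\right) \frac{4}{5} = - \frac{2212}{5}$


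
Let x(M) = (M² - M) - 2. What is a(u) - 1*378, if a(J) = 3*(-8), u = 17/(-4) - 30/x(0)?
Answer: -402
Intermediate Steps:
x(M) = -2 + M² - M
u = 43/4 (u = 17/(-4) - 30/(-2 + 0² - 1*0) = 17*(-¼) - 30/(-2 + 0 + 0) = -17/4 - 30/(-2) = -17/4 - 30*(-½) = -17/4 + 15 = 43/4 ≈ 10.750)
a(J) = -24
a(u) - 1*378 = -24 - 1*378 = -24 - 378 = -402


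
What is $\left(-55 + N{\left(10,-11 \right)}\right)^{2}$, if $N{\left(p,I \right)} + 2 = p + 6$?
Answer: $1681$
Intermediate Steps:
$N{\left(p,I \right)} = 4 + p$ ($N{\left(p,I \right)} = -2 + \left(p + 6\right) = -2 + \left(6 + p\right) = 4 + p$)
$\left(-55 + N{\left(10,-11 \right)}\right)^{2} = \left(-55 + \left(4 + 10\right)\right)^{2} = \left(-55 + 14\right)^{2} = \left(-41\right)^{2} = 1681$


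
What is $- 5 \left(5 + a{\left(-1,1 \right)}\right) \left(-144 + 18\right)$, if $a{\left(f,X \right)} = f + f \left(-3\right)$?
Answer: $4410$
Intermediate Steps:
$a{\left(f,X \right)} = - 2 f$ ($a{\left(f,X \right)} = f - 3 f = - 2 f$)
$- 5 \left(5 + a{\left(-1,1 \right)}\right) \left(-144 + 18\right) = - 5 \left(5 - -2\right) \left(-144 + 18\right) = - 5 \left(5 + 2\right) \left(-126\right) = \left(-5\right) 7 \left(-126\right) = \left(-35\right) \left(-126\right) = 4410$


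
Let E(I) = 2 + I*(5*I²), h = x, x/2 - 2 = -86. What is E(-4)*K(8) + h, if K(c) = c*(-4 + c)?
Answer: -10344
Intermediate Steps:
x = -168 (x = 4 + 2*(-86) = 4 - 172 = -168)
h = -168
E(I) = 2 + 5*I³
E(-4)*K(8) + h = (2 + 5*(-4)³)*(8*(-4 + 8)) - 168 = (2 + 5*(-64))*(8*4) - 168 = (2 - 320)*32 - 168 = -318*32 - 168 = -10176 - 168 = -10344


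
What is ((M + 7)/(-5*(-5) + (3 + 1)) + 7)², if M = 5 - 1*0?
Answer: 46225/841 ≈ 54.964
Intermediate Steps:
M = 5 (M = 5 + 0 = 5)
((M + 7)/(-5*(-5) + (3 + 1)) + 7)² = ((5 + 7)/(-5*(-5) + (3 + 1)) + 7)² = (12/(25 + 4) + 7)² = (12/29 + 7)² = (215/29)² = 46225/841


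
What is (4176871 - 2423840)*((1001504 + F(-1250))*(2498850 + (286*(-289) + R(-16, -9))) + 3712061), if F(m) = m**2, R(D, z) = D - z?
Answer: 10860240867129358327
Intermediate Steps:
(4176871 - 2423840)*((1001504 + F(-1250))*(2498850 + (286*(-289) + R(-16, -9))) + 3712061) = (4176871 - 2423840)*((1001504 + (-1250)**2)*(2498850 + (286*(-289) + (-16 - 1*(-9)))) + 3712061) = 1753031*((1001504 + 1562500)*(2498850 + (-82654 + (-16 + 9))) + 3712061) = 1753031*(2564004*(2498850 + (-82654 - 7)) + 3712061) = 1753031*(2564004*(2498850 - 82661) + 3712061) = 1753031*(2564004*2416189 + 3712061) = 1753031*(6195118260756 + 3712061) = 1753031*6195121972817 = 10860240867129358327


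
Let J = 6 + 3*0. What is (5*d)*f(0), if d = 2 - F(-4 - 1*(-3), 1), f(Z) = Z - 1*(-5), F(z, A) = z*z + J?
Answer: -125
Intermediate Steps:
J = 6 (J = 6 + 0 = 6)
F(z, A) = 6 + z² (F(z, A) = z*z + 6 = z² + 6 = 6 + z²)
f(Z) = 5 + Z (f(Z) = Z + 5 = 5 + Z)
d = -5 (d = 2 - (6 + (-4 - 1*(-3))²) = 2 - (6 + (-4 + 3)²) = 2 - (6 + (-1)²) = 2 - (6 + 1) = 2 - 1*7 = 2 - 7 = -5)
(5*d)*f(0) = (5*(-5))*(5 + 0) = -25*5 = -125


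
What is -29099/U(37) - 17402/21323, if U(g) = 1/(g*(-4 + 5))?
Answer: -22957702551/21323 ≈ -1.0767e+6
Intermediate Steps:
U(g) = 1/g (U(g) = 1/(g*1) = 1/g)
-29099/U(37) - 17402/21323 = -29099/(1/37) - 17402/21323 = -29099/1/37 - 17402*1/21323 = -29099*37 - 17402/21323 = -1076663 - 17402/21323 = -22957702551/21323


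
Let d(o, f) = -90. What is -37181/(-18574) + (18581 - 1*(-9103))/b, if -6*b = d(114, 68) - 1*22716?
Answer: 218509199/23533258 ≈ 9.2851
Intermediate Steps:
b = 3801 (b = -(-90 - 1*22716)/6 = -(-90 - 22716)/6 = -1/6*(-22806) = 3801)
-37181/(-18574) + (18581 - 1*(-9103))/b = -37181/(-18574) + (18581 - 1*(-9103))/3801 = -37181*(-1/18574) + (18581 + 9103)*(1/3801) = 37181/18574 + 27684*(1/3801) = 37181/18574 + 9228/1267 = 218509199/23533258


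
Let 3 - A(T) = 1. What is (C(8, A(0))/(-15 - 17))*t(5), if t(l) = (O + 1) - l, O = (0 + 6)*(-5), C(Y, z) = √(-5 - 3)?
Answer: 17*I*√2/8 ≈ 3.0052*I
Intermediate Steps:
A(T) = 2 (A(T) = 3 - 1*1 = 3 - 1 = 2)
C(Y, z) = 2*I*√2 (C(Y, z) = √(-8) = 2*I*√2)
O = -30 (O = 6*(-5) = -30)
t(l) = -29 - l (t(l) = (-30 + 1) - l = -29 - l)
(C(8, A(0))/(-15 - 17))*t(5) = ((2*I*√2)/(-15 - 17))*(-29 - 1*5) = ((2*I*√2)/(-32))*(-29 - 5) = -I*√2/16*(-34) = 17*I*√2/8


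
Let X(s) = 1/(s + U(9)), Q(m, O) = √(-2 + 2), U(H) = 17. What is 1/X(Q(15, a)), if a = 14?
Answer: 17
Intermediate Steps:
Q(m, O) = 0 (Q(m, O) = √0 = 0)
X(s) = 1/(17 + s) (X(s) = 1/(s + 17) = 1/(17 + s))
1/X(Q(15, a)) = 1/(1/(17 + 0)) = 1/(1/17) = 17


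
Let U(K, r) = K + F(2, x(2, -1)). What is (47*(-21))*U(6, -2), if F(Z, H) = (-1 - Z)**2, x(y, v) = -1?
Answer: -14805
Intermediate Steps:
U(K, r) = 9 + K (U(K, r) = K + (1 + 2)**2 = K + 3**2 = K + 9 = 9 + K)
(47*(-21))*U(6, -2) = (47*(-21))*(9 + 6) = -987*15 = -14805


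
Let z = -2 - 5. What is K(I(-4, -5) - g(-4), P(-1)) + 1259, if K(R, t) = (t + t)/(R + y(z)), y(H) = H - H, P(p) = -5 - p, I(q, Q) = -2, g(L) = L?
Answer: 1255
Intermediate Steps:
z = -7
y(H) = 0
K(R, t) = 2*t/R (K(R, t) = (t + t)/(R + 0) = (2*t)/R = 2*t/R)
K(I(-4, -5) - g(-4), P(-1)) + 1259 = 2*(-5 - 1*(-1))/(-2 - 1*(-4)) + 1259 = 2*(-5 + 1)/(-2 + 4) + 1259 = 2*(-4)/2 + 1259 = 2*(-4)*(½) + 1259 = -4 + 1259 = 1255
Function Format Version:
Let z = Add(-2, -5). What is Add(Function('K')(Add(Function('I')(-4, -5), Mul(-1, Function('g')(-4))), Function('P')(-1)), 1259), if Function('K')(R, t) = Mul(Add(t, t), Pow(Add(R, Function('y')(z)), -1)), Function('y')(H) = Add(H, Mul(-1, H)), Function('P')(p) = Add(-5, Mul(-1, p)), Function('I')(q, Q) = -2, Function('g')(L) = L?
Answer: 1255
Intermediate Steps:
z = -7
Function('y')(H) = 0
Function('K')(R, t) = Mul(2, t, Pow(R, -1)) (Function('K')(R, t) = Mul(Add(t, t), Pow(Add(R, 0), -1)) = Mul(Mul(2, t), Pow(R, -1)) = Mul(2, t, Pow(R, -1)))
Add(Function('K')(Add(Function('I')(-4, -5), Mul(-1, Function('g')(-4))), Function('P')(-1)), 1259) = Add(Mul(2, Add(-5, Mul(-1, -1)), Pow(Add(-2, Mul(-1, -4)), -1)), 1259) = Add(Mul(2, Add(-5, 1), Pow(Add(-2, 4), -1)), 1259) = Add(Mul(2, -4, Pow(2, -1)), 1259) = Add(Mul(2, -4, Rational(1, 2)), 1259) = Add(-4, 1259) = 1255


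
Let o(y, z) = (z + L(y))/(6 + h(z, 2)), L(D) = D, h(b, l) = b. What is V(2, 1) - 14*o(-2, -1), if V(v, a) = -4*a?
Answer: 22/5 ≈ 4.4000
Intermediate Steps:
o(y, z) = (y + z)/(6 + z) (o(y, z) = (z + y)/(6 + z) = (y + z)/(6 + z))
V(2, 1) - 14*o(-2, -1) = -4*1 - 14*(-2 - 1)/(6 - 1) = -4 - 14*(-3)/5 = -4 - 14*(-⅗) = -4 + 42/5 = 22/5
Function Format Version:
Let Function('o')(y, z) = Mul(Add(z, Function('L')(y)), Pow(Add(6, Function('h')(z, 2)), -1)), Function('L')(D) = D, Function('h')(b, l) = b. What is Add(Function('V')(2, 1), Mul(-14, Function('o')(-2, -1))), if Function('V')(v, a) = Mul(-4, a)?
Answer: Rational(22, 5) ≈ 4.4000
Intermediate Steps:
Function('o')(y, z) = Mul(Pow(Add(6, z), -1), Add(y, z)) (Function('o')(y, z) = Mul(Add(z, y), Pow(Add(6, z), -1)) = Mul(Add(y, z), Pow(Add(6, z), -1)) = Mul(Pow(Add(6, z), -1), Add(y, z)))
Add(Function('V')(2, 1), Mul(-14, Function('o')(-2, -1))) = Add(Mul(-4, 1), Mul(-14, Mul(Pow(Add(6, -1), -1), Add(-2, -1)))) = Add(-4, Mul(-14, Mul(Pow(5, -1), -3))) = Add(-4, Mul(-14, Mul(Rational(1, 5), -3))) = Add(-4, Mul(-14, Rational(-3, 5))) = Add(-4, Rational(42, 5)) = Rational(22, 5)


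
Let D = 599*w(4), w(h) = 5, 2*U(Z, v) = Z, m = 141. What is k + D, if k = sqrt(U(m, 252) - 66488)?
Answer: 2995 + I*sqrt(265670)/2 ≈ 2995.0 + 257.72*I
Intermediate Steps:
U(Z, v) = Z/2
k = I*sqrt(265670)/2 (k = sqrt((1/2)*141 - 66488) = sqrt(141/2 - 66488) = sqrt(-132835/2) = I*sqrt(265670)/2 ≈ 257.72*I)
D = 2995 (D = 599*5 = 2995)
k + D = I*sqrt(265670)/2 + 2995 = 2995 + I*sqrt(265670)/2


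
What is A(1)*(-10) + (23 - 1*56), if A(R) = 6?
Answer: -93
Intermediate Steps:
A(1)*(-10) + (23 - 1*56) = 6*(-10) + (23 - 1*56) = -60 + (23 - 56) = -60 - 33 = -93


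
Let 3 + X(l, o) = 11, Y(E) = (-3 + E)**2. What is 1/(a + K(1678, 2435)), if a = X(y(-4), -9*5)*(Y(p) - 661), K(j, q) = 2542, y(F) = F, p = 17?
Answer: -1/1178 ≈ -0.00084890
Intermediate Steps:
X(l, o) = 8 (X(l, o) = -3 + 11 = 8)
a = -3720 (a = 8*((-3 + 17)**2 - 661) = 8*(14**2 - 661) = 8*(196 - 661) = 8*(-465) = -3720)
1/(a + K(1678, 2435)) = 1/(-3720 + 2542) = 1/(-1178) = -1/1178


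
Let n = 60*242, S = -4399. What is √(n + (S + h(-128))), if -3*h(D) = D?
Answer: √91473/3 ≈ 100.82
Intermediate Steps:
h(D) = -D/3
n = 14520
√(n + (S + h(-128))) = √(14520 + (-4399 - ⅓*(-128))) = √(14520 + (-4399 + 128/3)) = √(14520 - 13069/3) = √(30491/3) = √91473/3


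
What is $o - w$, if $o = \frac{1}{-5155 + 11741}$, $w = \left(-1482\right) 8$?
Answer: $\frac{78083617}{6586} \approx 11856.0$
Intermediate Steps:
$w = -11856$
$o = \frac{1}{6586} \approx 0.00015184$
$o - w = \frac{1}{6586} - -11856 = \frac{1}{6586} + 11856 = \frac{78083617}{6586}$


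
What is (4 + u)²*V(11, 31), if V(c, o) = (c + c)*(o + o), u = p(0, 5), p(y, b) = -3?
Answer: 1364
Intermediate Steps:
u = -3
V(c, o) = 4*c*o (V(c, o) = (2*c)*(2*o) = 4*c*o)
(4 + u)²*V(11, 31) = (4 - 3)²*(4*11*31) = 1²*1364 = 1*1364 = 1364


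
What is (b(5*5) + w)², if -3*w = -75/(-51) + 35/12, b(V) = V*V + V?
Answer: 157533579025/374544 ≈ 4.2060e+5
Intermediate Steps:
b(V) = V + V² (b(V) = V² + V = V + V²)
w = -895/612 (w = -(-75/(-51) + 35/12)/3 = -(-75*(-1/51) + 35*(1/12))/3 = -(25/17 + 35/12)/3 = -⅓*895/204 = -895/612 ≈ -1.4624)
(b(5*5) + w)² = ((5*5)*(1 + 5*5) - 895/612)² = (25*(1 + 25) - 895/612)² = (25*26 - 895/612)² = (650 - 895/612)² = (396905/612)² = 157533579025/374544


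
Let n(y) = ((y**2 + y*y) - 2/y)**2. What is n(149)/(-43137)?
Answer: -43770079882816/957684537 ≈ -45704.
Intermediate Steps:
n(y) = (-2/y + 2*y**2)**2 (n(y) = ((y**2 + y**2) - 2/y)**2 = (2*y**2 - 2/y)**2 = (-2/y + 2*y**2)**2)
n(149)/(-43137) = (4*(-1 + 149**3)**2/149**2)/(-43137) = (4*(1/22201)*(-1 + 3307949)**2)*(-1/43137) = (4*(1/22201)*3307948**2)*(-1/43137) = (4*(1/22201)*10942519970704)*(-1/43137) = (43770079882816/22201)*(-1/43137) = -43770079882816/957684537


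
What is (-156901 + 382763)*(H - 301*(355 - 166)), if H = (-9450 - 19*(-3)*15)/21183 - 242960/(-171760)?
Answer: -194787921751186582/15159967 ≈ -1.2849e+10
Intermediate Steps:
H = 15293102/15159967 (H = (-9450 + 57*15)*(1/21183) - 242960*(-1/171760) = (-9450 + 855)*(1/21183) + 3037/2147 = -8595*1/21183 + 3037/2147 = -2865/7061 + 3037/2147 = 15293102/15159967 ≈ 1.0088)
(-156901 + 382763)*(H - 301*(355 - 166)) = (-156901 + 382763)*(15293102/15159967 - 301*(355 - 166)) = 225862*(15293102/15159967 - 301*189) = 225862*(15293102/15159967 - 56889) = 225862*(-862420069561/15159967) = -194787921751186582/15159967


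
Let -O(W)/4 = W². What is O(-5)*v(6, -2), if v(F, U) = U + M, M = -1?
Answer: 300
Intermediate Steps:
O(W) = -4*W²
v(F, U) = -1 + U (v(F, U) = U - 1 = -1 + U)
O(-5)*v(6, -2) = (-4*(-5)²)*(-1 - 2) = -4*25*(-3) = -100*(-3) = 300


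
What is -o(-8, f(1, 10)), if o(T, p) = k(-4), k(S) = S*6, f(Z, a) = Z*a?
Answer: 24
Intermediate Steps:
k(S) = 6*S
o(T, p) = -24 (o(T, p) = 6*(-4) = -24)
-o(-8, f(1, 10)) = -1*(-24) = 24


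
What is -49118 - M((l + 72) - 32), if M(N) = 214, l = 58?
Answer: -49332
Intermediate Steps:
-49118 - M((l + 72) - 32) = -49118 - 1*214 = -49118 - 214 = -49332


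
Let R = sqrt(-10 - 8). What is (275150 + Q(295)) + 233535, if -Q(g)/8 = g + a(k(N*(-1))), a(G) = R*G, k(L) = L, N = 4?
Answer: 506325 + 96*I*sqrt(2) ≈ 5.0633e+5 + 135.76*I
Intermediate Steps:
R = 3*I*sqrt(2) (R = sqrt(-18) = 3*I*sqrt(2) ≈ 4.2426*I)
a(G) = 3*I*G*sqrt(2) (a(G) = (3*I*sqrt(2))*G = 3*I*G*sqrt(2))
Q(g) = -8*g + 96*I*sqrt(2) (Q(g) = -8*(g + 3*I*(4*(-1))*sqrt(2)) = -8*(g + 3*I*(-4)*sqrt(2)) = -8*(g - 12*I*sqrt(2)) = -8*g + 96*I*sqrt(2))
(275150 + Q(295)) + 233535 = (275150 + (-8*295 + 96*I*sqrt(2))) + 233535 = (275150 + (-2360 + 96*I*sqrt(2))) + 233535 = (272790 + 96*I*sqrt(2)) + 233535 = 506325 + 96*I*sqrt(2)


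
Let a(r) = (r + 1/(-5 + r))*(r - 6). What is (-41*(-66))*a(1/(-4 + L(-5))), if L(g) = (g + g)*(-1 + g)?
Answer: 431649845/145824 ≈ 2960.1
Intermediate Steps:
L(g) = 2*g*(-1 + g) (L(g) = (2*g)*(-1 + g) = 2*g*(-1 + g))
a(r) = (-6 + r)*(r + 1/(-5 + r)) (a(r) = (r + 1/(-5 + r))*(-6 + r) = (-6 + r)*(r + 1/(-5 + r)))
(-41*(-66))*a(1/(-4 + L(-5))) = (-41*(-66))*((-6 + (1/(-4 + 2*(-5)*(-1 - 5)))³ - 11/(-4 + 2*(-5)*(-1 - 5))² + 31/(-4 + 2*(-5)*(-1 - 5)))/(-5 + 1/(-4 + 2*(-5)*(-1 - 5)))) = 2706*((-6 + (1/(-4 + 2*(-5)*(-6)))³ - 11/(-4 + 2*(-5)*(-6))² + 31/(-4 + 2*(-5)*(-6)))/(-5 + 1/(-4 + 2*(-5)*(-6)))) = 2706*((-6 + (1/(-4 + 60))³ - 11/(-4 + 60)² + 31/(-4 + 60))/(-5 + 1/(-4 + 60))) = 2706*((-6 + (1/56)³ - 11*(1/56)² + 31/56)/(-5 + 1/56)) = 2706*((-6 + (1/56)³ - 11*(1/56)² + 31*(1/56))/(-5 + 1/56)) = 2706*((-6 + 1/175616 - 11*1/3136 + 31/56)/(-279/56)) = 2706*(-56*(-6 + 1/175616 - 11/3136 + 31/56)/279) = 2706*(-56/279*(-957095/175616)) = 2706*(957095/874944) = 431649845/145824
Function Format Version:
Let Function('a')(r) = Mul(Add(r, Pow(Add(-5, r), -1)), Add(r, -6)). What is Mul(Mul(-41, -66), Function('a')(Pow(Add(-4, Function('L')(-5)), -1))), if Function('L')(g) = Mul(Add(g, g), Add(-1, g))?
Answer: Rational(431649845, 145824) ≈ 2960.1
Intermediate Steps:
Function('L')(g) = Mul(2, g, Add(-1, g)) (Function('L')(g) = Mul(Mul(2, g), Add(-1, g)) = Mul(2, g, Add(-1, g)))
Function('a')(r) = Mul(Add(-6, r), Add(r, Pow(Add(-5, r), -1))) (Function('a')(r) = Mul(Add(r, Pow(Add(-5, r), -1)), Add(-6, r)) = Mul(Add(-6, r), Add(r, Pow(Add(-5, r), -1))))
Mul(Mul(-41, -66), Function('a')(Pow(Add(-4, Function('L')(-5)), -1))) = Mul(Mul(-41, -66), Mul(Pow(Add(-5, Pow(Add(-4, Mul(2, -5, Add(-1, -5))), -1)), -1), Add(-6, Pow(Pow(Add(-4, Mul(2, -5, Add(-1, -5))), -1), 3), Mul(-11, Pow(Pow(Add(-4, Mul(2, -5, Add(-1, -5))), -1), 2)), Mul(31, Pow(Add(-4, Mul(2, -5, Add(-1, -5))), -1))))) = Mul(2706, Mul(Pow(Add(-5, Pow(Add(-4, Mul(2, -5, -6)), -1)), -1), Add(-6, Pow(Pow(Add(-4, Mul(2, -5, -6)), -1), 3), Mul(-11, Pow(Pow(Add(-4, Mul(2, -5, -6)), -1), 2)), Mul(31, Pow(Add(-4, Mul(2, -5, -6)), -1))))) = Mul(2706, Mul(Pow(Add(-5, Pow(Add(-4, 60), -1)), -1), Add(-6, Pow(Pow(Add(-4, 60), -1), 3), Mul(-11, Pow(Pow(Add(-4, 60), -1), 2)), Mul(31, Pow(Add(-4, 60), -1))))) = Mul(2706, Mul(Pow(Add(-5, Pow(56, -1)), -1), Add(-6, Pow(Pow(56, -1), 3), Mul(-11, Pow(Pow(56, -1), 2)), Mul(31, Pow(56, -1))))) = Mul(2706, Mul(Pow(Add(-5, Rational(1, 56)), -1), Add(-6, Pow(Rational(1, 56), 3), Mul(-11, Pow(Rational(1, 56), 2)), Mul(31, Rational(1, 56))))) = Mul(2706, Mul(Pow(Rational(-279, 56), -1), Add(-6, Rational(1, 175616), Mul(-11, Rational(1, 3136)), Rational(31, 56)))) = Mul(2706, Mul(Rational(-56, 279), Add(-6, Rational(1, 175616), Rational(-11, 3136), Rational(31, 56)))) = Mul(2706, Mul(Rational(-56, 279), Rational(-957095, 175616))) = Mul(2706, Rational(957095, 874944)) = Rational(431649845, 145824)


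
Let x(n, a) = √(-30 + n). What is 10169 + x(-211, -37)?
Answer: 10169 + I*√241 ≈ 10169.0 + 15.524*I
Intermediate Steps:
10169 + x(-211, -37) = 10169 + √(-30 - 211) = 10169 + √(-241) = 10169 + I*√241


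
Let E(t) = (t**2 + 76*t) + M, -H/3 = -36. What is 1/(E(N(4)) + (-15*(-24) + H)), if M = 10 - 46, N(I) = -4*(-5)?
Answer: 1/2352 ≈ 0.00042517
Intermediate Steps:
N(I) = 20
H = 108 (H = -3*(-36) = 108)
M = -36
E(t) = -36 + t**2 + 76*t (E(t) = (t**2 + 76*t) - 36 = -36 + t**2 + 76*t)
1/(E(N(4)) + (-15*(-24) + H)) = 1/((-36 + 20**2 + 76*20) + (-15*(-24) + 108)) = 1/((-36 + 400 + 1520) + (360 + 108)) = 1/(1884 + 468) = 1/2352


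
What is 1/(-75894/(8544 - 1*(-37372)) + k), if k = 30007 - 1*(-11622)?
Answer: 1766/73513895 ≈ 2.4023e-5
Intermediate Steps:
k = 41629 (k = 30007 + 11622 = 41629)
1/(-75894/(8544 - 1*(-37372)) + k) = 1/(-75894/(8544 - 1*(-37372)) + 41629) = 1/(-75894/(8544 + 37372) + 41629) = 1/(-75894/45916 + 41629) = 1/(-75894*1/45916 + 41629) = 1/(-2919/1766 + 41629) = 1/(73513895/1766) = 1766/73513895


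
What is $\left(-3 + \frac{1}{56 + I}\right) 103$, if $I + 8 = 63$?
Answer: $- \frac{34196}{111} \approx -308.07$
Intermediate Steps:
$I = 55$ ($I = -8 + 63 = 55$)
$\left(-3 + \frac{1}{56 + I}\right) 103 = \left(-3 + \frac{1}{56 + 55}\right) 103 = \left(-3 + \frac{1}{111}\right) 103 = \left(- \frac{332}{111}\right) 103 = - \frac{34196}{111}$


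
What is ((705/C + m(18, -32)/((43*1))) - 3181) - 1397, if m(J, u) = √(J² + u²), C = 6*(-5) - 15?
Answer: -13781/3 + 2*√337/43 ≈ -4592.8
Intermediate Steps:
C = -45 (C = -30 - 15 = -45)
((705/C + m(18, -32)/((43*1))) - 3181) - 1397 = ((705/(-45) + √(18² + (-32)²)/((43*1))) - 3181) - 1397 = ((705*(-1/45) + √(324 + 1024)/43) - 3181) - 1397 = ((-47/3 + √1348*(1/43)) - 3181) - 1397 = ((-47/3 + (2*√337)*(1/43)) - 3181) - 1397 = ((-47/3 + 2*√337/43) - 3181) - 1397 = (-9590/3 + 2*√337/43) - 1397 = -13781/3 + 2*√337/43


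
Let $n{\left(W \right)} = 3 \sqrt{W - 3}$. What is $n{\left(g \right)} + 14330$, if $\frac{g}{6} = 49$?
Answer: $14330 + 3 \sqrt{291} \approx 14381.0$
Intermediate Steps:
$g = 294$ ($g = 6 \cdot 49 = 294$)
$n{\left(W \right)} = 3 \sqrt{-3 + W}$
$n{\left(g \right)} + 14330 = 3 \sqrt{-3 + 294} + 14330 = 3 \sqrt{291} + 14330 = 14330 + 3 \sqrt{291}$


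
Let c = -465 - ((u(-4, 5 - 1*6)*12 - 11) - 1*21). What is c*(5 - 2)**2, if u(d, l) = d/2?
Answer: -3681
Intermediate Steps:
u(d, l) = d/2 (u(d, l) = d*(1/2) = d/2)
c = -409 (c = -465 - ((((1/2)*(-4))*12 - 11) - 1*21) = -465 - ((-2*12 - 11) - 21) = -465 - ((-24 - 11) - 21) = -465 - (-35 - 21) = -465 - 1*(-56) = -465 + 56 = -409)
c*(5 - 2)**2 = -409*(5 - 2)**2 = -409*3**2 = -409*9 = -3681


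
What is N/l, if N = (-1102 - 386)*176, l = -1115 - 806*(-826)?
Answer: -87296/221547 ≈ -0.39403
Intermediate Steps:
l = 664641 (l = -1115 + 665756 = 664641)
N = -261888 (N = -1488*176 = -261888)
N/l = -261888/664641 = -261888*1/664641 = -87296/221547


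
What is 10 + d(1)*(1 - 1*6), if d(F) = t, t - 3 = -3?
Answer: 10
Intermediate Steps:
t = 0 (t = 3 - 3 = 0)
d(F) = 0
10 + d(1)*(1 - 1*6) = 10 + 0*(1 - 1*6) = 10 + 0*(1 - 6) = 10 + 0*(-5) = 10 + 0 = 10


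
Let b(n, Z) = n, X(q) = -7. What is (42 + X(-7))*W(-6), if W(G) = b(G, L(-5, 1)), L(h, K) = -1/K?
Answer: -210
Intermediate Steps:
W(G) = G
(42 + X(-7))*W(-6) = (42 - 7)*(-6) = 35*(-6) = -210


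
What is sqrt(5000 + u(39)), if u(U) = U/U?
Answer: sqrt(5001) ≈ 70.718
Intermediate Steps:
u(U) = 1
sqrt(5000 + u(39)) = sqrt(5000 + 1) = sqrt(5001)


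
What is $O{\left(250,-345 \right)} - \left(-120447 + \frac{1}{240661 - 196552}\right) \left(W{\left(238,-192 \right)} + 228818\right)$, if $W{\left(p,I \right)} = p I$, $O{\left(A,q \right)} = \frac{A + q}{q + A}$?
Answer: $\frac{972889961370193}{44109} \approx 2.2057 \cdot 10^{10}$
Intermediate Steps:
$O{\left(A,q \right)} = 1$ ($O{\left(A,q \right)} = \frac{A + q}{A + q} = 1$)
$W{\left(p,I \right)} = I p$
$O{\left(250,-345 \right)} - \left(-120447 + \frac{1}{240661 - 196552}\right) \left(W{\left(238,-192 \right)} + 228818\right) = 1 - \left(-120447 + \frac{1}{240661 - 196552}\right) \left(\left(-192\right) 238 + 228818\right) = 1 - \left(-120447 + \frac{1}{44109}\right) \left(-45696 + 228818\right) = 1 - \left(-120447 + \frac{1}{44109}\right) 183122 = 1 - \left(- \frac{5312796722}{44109}\right) 183122 = 1 - - \frac{972889961326084}{44109} = 1 + \frac{972889961326084}{44109} = \frac{972889961370193}{44109}$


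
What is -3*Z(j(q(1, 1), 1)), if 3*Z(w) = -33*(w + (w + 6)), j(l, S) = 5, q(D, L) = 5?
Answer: 528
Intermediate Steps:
Z(w) = -66 - 22*w (Z(w) = (-33*(w + (w + 6)))/3 = (-33*(w + (6 + w)))/3 = (-33*(6 + 2*w))/3 = (-198 - 66*w)/3 = -66 - 22*w)
-3*Z(j(q(1, 1), 1)) = -3*(-66 - 22*5) = -3*(-66 - 110) = -3*(-176) = 528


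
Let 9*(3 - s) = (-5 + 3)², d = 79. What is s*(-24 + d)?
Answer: 1265/9 ≈ 140.56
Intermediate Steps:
s = 23/9 (s = 3 - (-5 + 3)²/9 = 3 - ⅑*(-2)² = 3 - ⅑*4 = 3 - 4/9 = 23/9 ≈ 2.5556)
s*(-24 + d) = 23*(-24 + 79)/9 = (23/9)*55 = 1265/9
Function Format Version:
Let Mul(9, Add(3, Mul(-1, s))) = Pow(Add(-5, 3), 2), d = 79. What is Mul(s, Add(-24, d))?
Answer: Rational(1265, 9) ≈ 140.56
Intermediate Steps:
s = Rational(23, 9) (s = Add(3, Mul(Rational(-1, 9), Pow(Add(-5, 3), 2))) = Add(3, Mul(Rational(-1, 9), Pow(-2, 2))) = Add(3, Mul(Rational(-1, 9), 4)) = Add(3, Rational(-4, 9)) = Rational(23, 9) ≈ 2.5556)
Mul(s, Add(-24, d)) = Mul(Rational(23, 9), Add(-24, 79)) = Mul(Rational(23, 9), 55) = Rational(1265, 9)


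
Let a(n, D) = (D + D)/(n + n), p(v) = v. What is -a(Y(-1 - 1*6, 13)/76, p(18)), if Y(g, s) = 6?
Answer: -228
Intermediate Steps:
a(n, D) = D/n (a(n, D) = (2*D)/((2*n)) = (2*D)*(1/(2*n)) = D/n)
-a(Y(-1 - 1*6, 13)/76, p(18)) = -18/(6/76) = -18/(6*(1/76)) = -18/3/38 = -18*38/3 = -1*228 = -228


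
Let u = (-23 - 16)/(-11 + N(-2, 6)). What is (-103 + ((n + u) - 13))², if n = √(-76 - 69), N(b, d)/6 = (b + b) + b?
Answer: 28980264/2209 - 10826*I*√145/47 ≈ 13119.0 - 2773.7*I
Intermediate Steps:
N(b, d) = 18*b (N(b, d) = 6*((b + b) + b) = 6*(2*b + b) = 6*(3*b) = 18*b)
u = 39/47 (u = (-23 - 16)/(-11 + 18*(-2)) = -39/(-11 - 36) = -39/(-47) = -39*(-1/47) = 39/47 ≈ 0.82979)
n = I*√145 (n = √(-145) = I*√145 ≈ 12.042*I)
(-103 + ((n + u) - 13))² = (-103 + ((I*√145 + 39/47) - 13))² = (-103 + ((39/47 + I*√145) - 13))² = (-103 + (-572/47 + I*√145))² = (-5413/47 + I*√145)²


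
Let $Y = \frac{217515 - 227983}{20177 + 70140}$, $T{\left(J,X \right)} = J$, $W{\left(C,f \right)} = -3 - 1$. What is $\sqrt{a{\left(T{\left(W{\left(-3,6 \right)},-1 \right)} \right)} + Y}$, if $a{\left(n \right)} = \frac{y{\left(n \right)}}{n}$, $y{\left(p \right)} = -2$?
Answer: $\frac{3 \sqrt{1392507506}}{180634} \approx 0.61976$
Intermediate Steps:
$W{\left(C,f \right)} = -4$ ($W{\left(C,f \right)} = -3 - 1 = -4$)
$Y = - \frac{10468}{90317} \approx -0.1159$
$a{\left(n \right)} = - \frac{2}{n}$
$\sqrt{a{\left(T{\left(W{\left(-3,6 \right)},-1 \right)} \right)} + Y} = \sqrt{- \frac{2}{-4} - \frac{10468}{90317}} = \sqrt{\left(-2\right) \left(- \frac{1}{4}\right) - \frac{10468}{90317}} = \sqrt{\frac{1}{2} - \frac{10468}{90317}} = \sqrt{\frac{69381}{180634}} = \frac{3 \sqrt{1392507506}}{180634}$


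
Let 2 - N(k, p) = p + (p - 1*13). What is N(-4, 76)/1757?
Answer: -137/1757 ≈ -0.077974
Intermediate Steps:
N(k, p) = 15 - 2*p (N(k, p) = 2 - (p + (p - 1*13)) = 2 - (p + (p - 13)) = 2 - (p + (-13 + p)) = 2 - (-13 + 2*p) = 2 + (13 - 2*p) = 15 - 2*p)
N(-4, 76)/1757 = (15 - 2*76)/1757 = (15 - 152)*(1/1757) = -137*1/1757 = -137/1757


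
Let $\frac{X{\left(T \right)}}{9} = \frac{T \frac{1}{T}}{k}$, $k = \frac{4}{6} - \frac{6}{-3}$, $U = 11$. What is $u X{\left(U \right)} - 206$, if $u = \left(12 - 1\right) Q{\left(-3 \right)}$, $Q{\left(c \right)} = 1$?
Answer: $- \frac{1351}{8} \approx -168.88$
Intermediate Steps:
$u = 11$ ($u = \left(12 - 1\right) 1 = 11 \cdot 1 = 11$)
$k = \frac{8}{3}$ ($k = 4 \cdot \frac{1}{6} - -2 = \frac{2}{3} + 2 = \frac{8}{3} \approx 2.6667$)
$X{\left(T \right)} = \frac{27}{8}$ ($X{\left(T \right)} = 9 \frac{T \frac{1}{T}}{\frac{8}{3}} = 9 \cdot 1 \cdot \frac{3}{8} = 9 \cdot \frac{3}{8} = \frac{27}{8}$)
$u X{\left(U \right)} - 206 = 11 \cdot \frac{27}{8} - 206 = \frac{297}{8} - 206 = - \frac{1351}{8}$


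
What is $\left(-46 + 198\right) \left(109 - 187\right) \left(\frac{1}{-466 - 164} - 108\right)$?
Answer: $\frac{134449016}{105} \approx 1.2805 \cdot 10^{6}$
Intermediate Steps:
$\left(-46 + 198\right) \left(109 - 187\right) \left(\frac{1}{-466 - 164} - 108\right) = 152 \left(-78\right) \left(\frac{1}{-630} - 108\right) = - 11856 \left(- \frac{1}{630} - 108\right) = \left(-11856\right) \left(- \frac{68041}{630}\right) = \frac{134449016}{105}$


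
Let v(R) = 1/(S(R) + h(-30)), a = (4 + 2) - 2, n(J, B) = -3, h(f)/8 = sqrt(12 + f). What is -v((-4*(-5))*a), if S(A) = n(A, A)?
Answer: 1/387 + 8*I*sqrt(2)/387 ≈ 0.002584 + 0.029234*I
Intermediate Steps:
h(f) = 8*sqrt(12 + f)
S(A) = -3
a = 4 (a = 6 - 2 = 4)
v(R) = 1/(-3 + 24*I*sqrt(2)) (v(R) = 1/(-3 + 8*sqrt(12 - 30)) = 1/(-3 + 8*sqrt(-18)) = 1/(-3 + 8*(3*I*sqrt(2))) = 1/(-3 + 24*I*sqrt(2)))
-v((-4*(-5))*a) = -(-1/387 - 8*I*sqrt(2)/387) = 1/387 + 8*I*sqrt(2)/387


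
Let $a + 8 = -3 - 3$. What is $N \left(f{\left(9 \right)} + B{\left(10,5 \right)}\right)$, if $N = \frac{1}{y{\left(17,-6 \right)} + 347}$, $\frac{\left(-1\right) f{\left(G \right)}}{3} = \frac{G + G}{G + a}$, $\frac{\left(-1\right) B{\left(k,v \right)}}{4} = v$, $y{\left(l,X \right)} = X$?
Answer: $- \frac{46}{1705} \approx -0.026979$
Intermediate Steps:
$a = -14$ ($a = -8 - 6 = -14$)
$B{\left(k,v \right)} = - 4 v$
$f{\left(G \right)} = - \frac{6 G}{-14 + G}$ ($f{\left(G \right)} = - 3 \frac{G + G}{G - 14} = - 3 \frac{2 G}{-14 + G} = - \frac{6 G}{-14 + G}$)
$N = \frac{1}{341}$ ($N = \frac{1}{-6 + 347} = \frac{1}{341} \approx 0.0029326$)
$N \left(f{\left(9 \right)} + B{\left(10,5 \right)}\right) = \frac{\left(-6\right) 9 \frac{1}{-14 + 9} - 20}{341} = \frac{\left(-6\right) 9 \frac{1}{-5} - 20}{341} = \frac{\left(-6\right) 9 \left(- \frac{1}{5}\right) - 20}{341} = \frac{\frac{54}{5} - 20}{341} = \frac{1}{341} \left(- \frac{46}{5}\right) = - \frac{46}{1705}$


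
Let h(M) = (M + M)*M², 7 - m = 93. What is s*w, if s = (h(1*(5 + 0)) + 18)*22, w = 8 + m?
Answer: -459888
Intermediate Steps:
m = -86 (m = 7 - 1*93 = 7 - 93 = -86)
h(M) = 2*M³ (h(M) = (2*M)*M² = 2*M³)
w = -78 (w = 8 - 86 = -78)
s = 5896 (s = (2*(1*(5 + 0))³ + 18)*22 = (2*(1*5)³ + 18)*22 = (2*5³ + 18)*22 = (2*125 + 18)*22 = (250 + 18)*22 = 268*22 = 5896)
s*w = 5896*(-78) = -459888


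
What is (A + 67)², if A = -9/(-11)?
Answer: 556516/121 ≈ 4599.3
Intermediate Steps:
A = 9/11 (A = -9*(-1/11) = 9/11 ≈ 0.81818)
(A + 67)² = (9/11 + 67)² = (746/11)² = 556516/121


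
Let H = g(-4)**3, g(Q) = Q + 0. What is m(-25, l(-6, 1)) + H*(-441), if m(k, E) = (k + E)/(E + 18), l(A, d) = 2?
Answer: 564457/20 ≈ 28223.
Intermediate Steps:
g(Q) = Q
m(k, E) = (E + k)/(18 + E)
H = -64 (H = (-4)**3 = -64)
m(-25, l(-6, 1)) + H*(-441) = (2 - 25)/(18 + 2) - 64*(-441) = -23/20 + 28224 = 564457/20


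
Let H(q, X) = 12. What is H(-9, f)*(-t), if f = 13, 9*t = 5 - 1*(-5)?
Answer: -40/3 ≈ -13.333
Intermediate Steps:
t = 10/9 (t = (5 - 1*(-5))/9 = (5 + 5)/9 = (⅑)*10 = 10/9 ≈ 1.1111)
H(-9, f)*(-t) = 12*(-1*10/9) = 12*(-10/9) = -40/3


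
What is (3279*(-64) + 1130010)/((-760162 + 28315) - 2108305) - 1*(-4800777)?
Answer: 6817467738975/1420076 ≈ 4.8008e+6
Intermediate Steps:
(3279*(-64) + 1130010)/((-760162 + 28315) - 2108305) - 1*(-4800777) = (-209856 + 1130010)/(-731847 - 2108305) + 4800777 = 920154/(-2840152) + 4800777 = 920154*(-1/2840152) + 4800777 = -460077/1420076 + 4800777 = 6817467738975/1420076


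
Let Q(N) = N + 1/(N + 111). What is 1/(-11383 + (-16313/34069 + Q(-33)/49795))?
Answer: -132324336690/1506311372056937 ≈ -8.7847e-5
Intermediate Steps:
Q(N) = N + 1/(111 + N)
1/(-11383 + (-16313/34069 + Q(-33)/49795)) = 1/(-11383 + (-16313/34069 + ((1 + (-33)² + 111*(-33))/(111 - 33))/49795)) = 1/(-11383 + (-16313*1/34069 + ((1 + 1089 - 3663)/78)*(1/49795))) = 1/(-11383 + (-16313/34069 + ((1/78)*(-2573))*(1/49795))) = 1/(-11383 + (-16313/34069 - 2573/78*1/49795)) = 1/(-11383 + (-16313/34069 - 2573/3884010)) = 1/(-11383 - 63447514667/132324336690) = 1/(-1506311372056937/132324336690) = -132324336690/1506311372056937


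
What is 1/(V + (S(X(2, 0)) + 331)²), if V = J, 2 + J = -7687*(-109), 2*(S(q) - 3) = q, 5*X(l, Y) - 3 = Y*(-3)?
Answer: 100/94963749 ≈ 1.0530e-6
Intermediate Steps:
X(l, Y) = ⅗ - 3*Y/5 (X(l, Y) = ⅗ + (Y*(-3))/5 = ⅗ + (-3*Y)/5 = ⅗ - 3*Y/5)
S(q) = 3 + q/2
J = 837881 (J = -2 - 7687*(-109) = -2 + 837883 = 837881)
V = 837881
1/(V + (S(X(2, 0)) + 331)²) = 1/(837881 + ((3 + (⅗ - ⅗*0)/2) + 331)²) = 1/(837881 + ((3 + (⅗ + 0)/2) + 331)²) = 1/(837881 + ((3 + (½)*(⅗)) + 331)²) = 1/(837881 + ((3 + 3/10) + 331)²) = 1/(837881 + (33/10 + 331)²) = 1/(837881 + (3343/10)²) = 1/(837881 + 11175649/100) = 1/(94963749/100) = 100/94963749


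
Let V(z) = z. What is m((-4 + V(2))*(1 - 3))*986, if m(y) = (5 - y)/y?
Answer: 493/2 ≈ 246.50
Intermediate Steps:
m(y) = (5 - y)/y
m((-4 + V(2))*(1 - 3))*986 = ((5 - (-4 + 2)*(1 - 3))/(((-4 + 2)*(1 - 3))))*986 = ((5 - (-2)*(-2))/((-2*(-2))))*986 = ((5 - 1*4)/4)*986 = ((5 - 4)/4)*986 = ((¼)*1)*986 = (¼)*986 = 493/2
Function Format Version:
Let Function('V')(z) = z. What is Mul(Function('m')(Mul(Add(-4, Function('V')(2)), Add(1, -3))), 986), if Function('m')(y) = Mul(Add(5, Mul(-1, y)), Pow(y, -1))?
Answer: Rational(493, 2) ≈ 246.50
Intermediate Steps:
Function('m')(y) = Mul(Pow(y, -1), Add(5, Mul(-1, y)))
Mul(Function('m')(Mul(Add(-4, Function('V')(2)), Add(1, -3))), 986) = Mul(Mul(Pow(Mul(Add(-4, 2), Add(1, -3)), -1), Add(5, Mul(-1, Mul(Add(-4, 2), Add(1, -3))))), 986) = Mul(Mul(Pow(Mul(-2, -2), -1), Add(5, Mul(-1, Mul(-2, -2)))), 986) = Mul(Mul(Pow(4, -1), Add(5, Mul(-1, 4))), 986) = Mul(Mul(Rational(1, 4), Add(5, -4)), 986) = Mul(Mul(Rational(1, 4), 1), 986) = Mul(Rational(1, 4), 986) = Rational(493, 2)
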